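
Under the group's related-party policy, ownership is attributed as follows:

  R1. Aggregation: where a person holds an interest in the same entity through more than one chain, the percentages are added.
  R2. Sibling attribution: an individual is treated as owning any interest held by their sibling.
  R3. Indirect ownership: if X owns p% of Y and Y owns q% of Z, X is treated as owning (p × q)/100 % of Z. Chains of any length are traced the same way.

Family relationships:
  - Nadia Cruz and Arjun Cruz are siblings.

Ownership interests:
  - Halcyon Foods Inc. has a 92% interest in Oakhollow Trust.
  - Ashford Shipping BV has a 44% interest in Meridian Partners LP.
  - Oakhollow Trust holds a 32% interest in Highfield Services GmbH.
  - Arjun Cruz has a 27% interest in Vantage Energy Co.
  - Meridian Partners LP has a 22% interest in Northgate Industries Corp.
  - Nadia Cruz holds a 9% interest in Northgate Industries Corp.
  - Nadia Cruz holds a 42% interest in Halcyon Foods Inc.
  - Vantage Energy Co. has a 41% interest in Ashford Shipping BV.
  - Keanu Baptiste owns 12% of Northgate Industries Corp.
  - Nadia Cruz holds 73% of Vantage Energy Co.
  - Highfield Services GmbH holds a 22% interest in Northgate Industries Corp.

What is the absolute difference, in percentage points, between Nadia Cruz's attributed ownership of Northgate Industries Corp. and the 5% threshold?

By sibling attribution (R2), Nadia Cruz is treated as also owning Arjun Cruz's interest in Vantage Energy Co, giving 73% + 27% = 100%.
Chain via Vantage Energy Co. → Ashford Shipping BV → Meridian Partners LP (R3): 100% × 41% × 44% × 22% = 3.9688% of Northgate Industries Corp.
Chain via Halcyon Foods Inc. → Oakhollow Trust → Highfield Services GmbH (R3): 42% × 92% × 32% × 22% = 2.720256% of Northgate Industries Corp.
Direct interest in Northgate Industries Corp: 9%.
Aggregating (R1): 3.9688% + 2.720256% + 9% = 15.689056%.
15.689056% exceeds the 5% threshold by 10.689056 percentage points.

10.689056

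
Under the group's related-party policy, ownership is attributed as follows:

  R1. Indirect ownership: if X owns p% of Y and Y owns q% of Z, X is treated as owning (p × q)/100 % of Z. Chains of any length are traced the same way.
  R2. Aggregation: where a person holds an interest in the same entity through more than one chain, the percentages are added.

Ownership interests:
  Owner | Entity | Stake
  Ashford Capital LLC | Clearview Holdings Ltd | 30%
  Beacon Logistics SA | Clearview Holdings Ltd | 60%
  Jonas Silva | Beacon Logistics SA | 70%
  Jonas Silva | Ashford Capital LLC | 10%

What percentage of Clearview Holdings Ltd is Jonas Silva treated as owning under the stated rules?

45%

Chain via Beacon Logistics SA (R1): 70% × 60% = 42% of Clearview Holdings Ltd.
Chain via Ashford Capital LLC (R1): 10% × 30% = 3% of Clearview Holdings Ltd.
Aggregating (R2): 42% + 3% = 45%.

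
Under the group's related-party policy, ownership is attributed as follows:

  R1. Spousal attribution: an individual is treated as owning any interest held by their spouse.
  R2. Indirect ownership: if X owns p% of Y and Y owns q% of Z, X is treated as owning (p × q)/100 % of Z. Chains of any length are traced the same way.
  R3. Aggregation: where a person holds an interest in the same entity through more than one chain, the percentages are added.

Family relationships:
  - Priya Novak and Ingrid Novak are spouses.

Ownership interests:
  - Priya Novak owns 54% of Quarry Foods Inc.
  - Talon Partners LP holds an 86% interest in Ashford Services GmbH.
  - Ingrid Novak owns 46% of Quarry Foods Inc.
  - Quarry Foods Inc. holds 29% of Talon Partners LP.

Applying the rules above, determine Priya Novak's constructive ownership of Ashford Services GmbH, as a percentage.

24.94%

By spousal attribution (R1), Priya Novak is treated as also owning Ingrid Novak's interest in Quarry Foods Inc, giving 54% + 46% = 100%.
Chain via Quarry Foods Inc. → Talon Partners LP (R2): 100% × 29% × 86% = 24.94% of Ashford Services GmbH.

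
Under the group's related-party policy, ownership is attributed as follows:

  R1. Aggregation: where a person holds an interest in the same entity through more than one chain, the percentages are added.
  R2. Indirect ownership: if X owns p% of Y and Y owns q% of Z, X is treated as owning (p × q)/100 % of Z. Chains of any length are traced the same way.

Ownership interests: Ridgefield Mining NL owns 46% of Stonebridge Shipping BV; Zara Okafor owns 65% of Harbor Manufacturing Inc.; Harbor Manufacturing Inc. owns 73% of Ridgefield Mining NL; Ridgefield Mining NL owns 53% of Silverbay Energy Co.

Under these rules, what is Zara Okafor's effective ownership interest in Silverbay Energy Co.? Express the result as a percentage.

25.1485%

Chain via Harbor Manufacturing Inc. → Ridgefield Mining NL (R2): 65% × 73% × 53% = 25.1485% of Silverbay Energy Co.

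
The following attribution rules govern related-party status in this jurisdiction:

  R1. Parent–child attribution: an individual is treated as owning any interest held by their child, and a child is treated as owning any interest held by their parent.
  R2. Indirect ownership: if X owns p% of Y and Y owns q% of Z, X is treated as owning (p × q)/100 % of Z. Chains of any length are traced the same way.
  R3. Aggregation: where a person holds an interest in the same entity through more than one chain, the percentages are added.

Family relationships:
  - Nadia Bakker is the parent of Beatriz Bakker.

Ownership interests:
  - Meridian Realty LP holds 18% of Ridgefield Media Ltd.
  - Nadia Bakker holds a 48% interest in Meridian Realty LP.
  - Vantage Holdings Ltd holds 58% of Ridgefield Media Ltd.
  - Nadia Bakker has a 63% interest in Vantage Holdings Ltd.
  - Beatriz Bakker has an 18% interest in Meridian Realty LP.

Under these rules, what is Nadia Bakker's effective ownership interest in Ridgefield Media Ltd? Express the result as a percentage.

By parent–child attribution (R1), Nadia Bakker is treated as also owning Beatriz Bakker's interest in Meridian Realty LP, giving 48% + 18% = 66%.
Chain via Meridian Realty LP (R2): 66% × 18% = 11.88% of Ridgefield Media Ltd.
Chain via Vantage Holdings Ltd (R2): 63% × 58% = 36.54% of Ridgefield Media Ltd.
Aggregating (R3): 11.88% + 36.54% = 48.42%.

48.42%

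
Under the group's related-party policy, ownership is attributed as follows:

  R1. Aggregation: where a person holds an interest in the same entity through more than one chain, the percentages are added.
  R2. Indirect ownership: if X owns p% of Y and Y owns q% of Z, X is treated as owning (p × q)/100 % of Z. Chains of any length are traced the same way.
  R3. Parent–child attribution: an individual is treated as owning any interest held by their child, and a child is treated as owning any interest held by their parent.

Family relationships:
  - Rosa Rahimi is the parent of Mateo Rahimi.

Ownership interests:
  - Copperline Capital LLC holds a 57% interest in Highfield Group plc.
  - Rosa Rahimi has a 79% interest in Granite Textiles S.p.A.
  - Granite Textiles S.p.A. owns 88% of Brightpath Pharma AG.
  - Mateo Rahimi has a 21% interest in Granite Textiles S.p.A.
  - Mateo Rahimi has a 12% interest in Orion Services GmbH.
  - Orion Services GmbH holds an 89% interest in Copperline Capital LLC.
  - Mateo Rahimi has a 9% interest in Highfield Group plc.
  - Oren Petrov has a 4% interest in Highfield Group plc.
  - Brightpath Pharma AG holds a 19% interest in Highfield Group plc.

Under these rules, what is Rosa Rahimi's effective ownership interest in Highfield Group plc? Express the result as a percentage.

31.8076%

By parent–child attribution (R3), Rosa Rahimi is treated as also owning Mateo Rahimi's interest in Granite Textiles S.p.A, giving 79% + 21% = 100%.
By parent–child attribution (R3), Rosa Rahimi is treated as owning Mateo Rahimi's 12% interest in Orion Services GmbH.
By parent–child attribution (R3), Rosa Rahimi is treated as owning Mateo Rahimi's 9% interest in Highfield Group plc.
Chain via Granite Textiles S.p.A. → Brightpath Pharma AG (R2): 100% × 88% × 19% = 16.72% of Highfield Group plc.
Chain via Orion Services GmbH → Copperline Capital LLC (R2): 12% × 89% × 57% = 6.0876% of Highfield Group plc.
Direct interest in Highfield Group plc: 9%.
Aggregating (R1): 16.72% + 6.0876% + 9% = 31.8076%.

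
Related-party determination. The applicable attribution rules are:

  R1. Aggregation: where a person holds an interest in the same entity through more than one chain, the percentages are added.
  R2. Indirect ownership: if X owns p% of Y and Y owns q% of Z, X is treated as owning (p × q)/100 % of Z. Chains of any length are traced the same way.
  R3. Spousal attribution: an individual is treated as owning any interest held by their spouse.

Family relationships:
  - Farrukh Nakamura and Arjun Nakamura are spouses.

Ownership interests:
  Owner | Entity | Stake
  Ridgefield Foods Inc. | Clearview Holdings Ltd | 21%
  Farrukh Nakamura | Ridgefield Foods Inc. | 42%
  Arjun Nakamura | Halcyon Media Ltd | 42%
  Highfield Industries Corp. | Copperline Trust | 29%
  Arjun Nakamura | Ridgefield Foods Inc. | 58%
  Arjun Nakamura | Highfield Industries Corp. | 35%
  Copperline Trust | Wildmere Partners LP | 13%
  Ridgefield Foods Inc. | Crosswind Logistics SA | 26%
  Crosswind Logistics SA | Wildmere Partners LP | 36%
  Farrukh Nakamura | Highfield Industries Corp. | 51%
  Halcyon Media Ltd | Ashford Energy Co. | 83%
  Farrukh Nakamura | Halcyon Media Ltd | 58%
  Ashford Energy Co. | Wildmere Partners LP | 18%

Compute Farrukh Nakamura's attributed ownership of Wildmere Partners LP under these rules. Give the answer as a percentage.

By spousal attribution (R3), Farrukh Nakamura is treated as also owning Arjun Nakamura's interest in Ridgefield Foods Inc, giving 42% + 58% = 100%.
By spousal attribution (R3), Farrukh Nakamura is treated as also owning Arjun Nakamura's interest in Halcyon Media Ltd, giving 58% + 42% = 100%.
By spousal attribution (R3), Farrukh Nakamura is treated as also owning Arjun Nakamura's interest in Highfield Industries Corp, giving 51% + 35% = 86%.
Chain via Ridgefield Foods Inc. → Crosswind Logistics SA (R2): 100% × 26% × 36% = 9.36% of Wildmere Partners LP.
Chain via Halcyon Media Ltd → Ashford Energy Co. (R2): 100% × 83% × 18% = 14.94% of Wildmere Partners LP.
Chain via Highfield Industries Corp. → Copperline Trust (R2): 86% × 29% × 13% = 3.2422% of Wildmere Partners LP.
Aggregating (R1): 9.36% + 14.94% + 3.2422% = 27.5422%.

27.5422%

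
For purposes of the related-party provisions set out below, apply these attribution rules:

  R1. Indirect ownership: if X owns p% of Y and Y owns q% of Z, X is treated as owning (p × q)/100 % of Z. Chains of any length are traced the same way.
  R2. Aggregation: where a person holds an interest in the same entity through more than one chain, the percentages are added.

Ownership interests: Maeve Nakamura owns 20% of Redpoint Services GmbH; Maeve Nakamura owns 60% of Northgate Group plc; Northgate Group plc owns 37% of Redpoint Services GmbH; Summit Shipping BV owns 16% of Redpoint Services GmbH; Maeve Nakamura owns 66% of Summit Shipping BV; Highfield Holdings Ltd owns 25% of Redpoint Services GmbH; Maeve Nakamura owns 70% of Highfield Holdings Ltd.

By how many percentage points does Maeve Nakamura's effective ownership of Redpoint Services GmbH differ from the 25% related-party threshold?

Chain via Highfield Holdings Ltd (R1): 70% × 25% = 17.5% of Redpoint Services GmbH.
Chain via Northgate Group plc (R1): 60% × 37% = 22.2% of Redpoint Services GmbH.
Chain via Summit Shipping BV (R1): 66% × 16% = 10.56% of Redpoint Services GmbH.
Direct interest in Redpoint Services GmbH: 20%.
Aggregating (R2): 17.5% + 22.2% + 10.56% + 20% = 70.26%.
70.26% exceeds the 25% threshold by 45.26 percentage points.

45.26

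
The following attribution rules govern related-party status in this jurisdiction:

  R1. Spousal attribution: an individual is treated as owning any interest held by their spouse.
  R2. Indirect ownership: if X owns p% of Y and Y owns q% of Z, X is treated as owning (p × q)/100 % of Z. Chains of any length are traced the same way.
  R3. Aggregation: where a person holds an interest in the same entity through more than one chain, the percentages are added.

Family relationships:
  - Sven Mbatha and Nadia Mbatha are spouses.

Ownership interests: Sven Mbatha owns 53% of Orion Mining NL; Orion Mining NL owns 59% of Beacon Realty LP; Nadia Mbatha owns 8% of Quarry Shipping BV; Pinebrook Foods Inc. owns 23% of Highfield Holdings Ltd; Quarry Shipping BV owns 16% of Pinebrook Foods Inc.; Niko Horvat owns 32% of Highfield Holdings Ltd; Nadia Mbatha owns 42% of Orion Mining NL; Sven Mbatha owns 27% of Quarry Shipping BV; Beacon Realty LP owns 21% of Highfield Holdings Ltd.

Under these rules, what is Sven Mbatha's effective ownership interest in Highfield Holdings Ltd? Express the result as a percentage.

13.0585%

By spousal attribution (R1), Sven Mbatha is treated as also owning Nadia Mbatha's interest in Quarry Shipping BV, giving 27% + 8% = 35%.
By spousal attribution (R1), Sven Mbatha is treated as also owning Nadia Mbatha's interest in Orion Mining NL, giving 53% + 42% = 95%.
Chain via Quarry Shipping BV → Pinebrook Foods Inc. (R2): 35% × 16% × 23% = 1.288% of Highfield Holdings Ltd.
Chain via Orion Mining NL → Beacon Realty LP (R2): 95% × 59% × 21% = 11.7705% of Highfield Holdings Ltd.
Aggregating (R3): 1.288% + 11.7705% = 13.0585%.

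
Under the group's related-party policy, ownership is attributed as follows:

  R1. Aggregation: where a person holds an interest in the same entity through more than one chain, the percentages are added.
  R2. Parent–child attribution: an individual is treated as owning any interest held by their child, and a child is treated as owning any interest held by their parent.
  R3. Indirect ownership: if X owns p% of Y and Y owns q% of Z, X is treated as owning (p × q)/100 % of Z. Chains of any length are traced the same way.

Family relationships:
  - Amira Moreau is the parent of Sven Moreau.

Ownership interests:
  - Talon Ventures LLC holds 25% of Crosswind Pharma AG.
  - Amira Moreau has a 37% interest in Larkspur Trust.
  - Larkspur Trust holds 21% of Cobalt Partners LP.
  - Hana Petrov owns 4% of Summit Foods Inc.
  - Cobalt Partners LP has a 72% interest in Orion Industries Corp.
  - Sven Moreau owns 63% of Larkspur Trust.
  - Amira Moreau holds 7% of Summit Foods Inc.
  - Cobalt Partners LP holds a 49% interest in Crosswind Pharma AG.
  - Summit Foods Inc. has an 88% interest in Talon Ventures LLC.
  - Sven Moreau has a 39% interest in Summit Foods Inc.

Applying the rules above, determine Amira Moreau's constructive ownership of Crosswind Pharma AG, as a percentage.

By parent–child attribution (R2), Amira Moreau is treated as also owning Sven Moreau's interest in Summit Foods Inc, giving 7% + 39% = 46%.
By parent–child attribution (R2), Amira Moreau is treated as also owning Sven Moreau's interest in Larkspur Trust, giving 37% + 63% = 100%.
Chain via Summit Foods Inc. → Talon Ventures LLC (R3): 46% × 88% × 25% = 10.12% of Crosswind Pharma AG.
Chain via Larkspur Trust → Cobalt Partners LP (R3): 100% × 21% × 49% = 10.29% of Crosswind Pharma AG.
Aggregating (R1): 10.12% + 10.29% = 20.41%.

20.41%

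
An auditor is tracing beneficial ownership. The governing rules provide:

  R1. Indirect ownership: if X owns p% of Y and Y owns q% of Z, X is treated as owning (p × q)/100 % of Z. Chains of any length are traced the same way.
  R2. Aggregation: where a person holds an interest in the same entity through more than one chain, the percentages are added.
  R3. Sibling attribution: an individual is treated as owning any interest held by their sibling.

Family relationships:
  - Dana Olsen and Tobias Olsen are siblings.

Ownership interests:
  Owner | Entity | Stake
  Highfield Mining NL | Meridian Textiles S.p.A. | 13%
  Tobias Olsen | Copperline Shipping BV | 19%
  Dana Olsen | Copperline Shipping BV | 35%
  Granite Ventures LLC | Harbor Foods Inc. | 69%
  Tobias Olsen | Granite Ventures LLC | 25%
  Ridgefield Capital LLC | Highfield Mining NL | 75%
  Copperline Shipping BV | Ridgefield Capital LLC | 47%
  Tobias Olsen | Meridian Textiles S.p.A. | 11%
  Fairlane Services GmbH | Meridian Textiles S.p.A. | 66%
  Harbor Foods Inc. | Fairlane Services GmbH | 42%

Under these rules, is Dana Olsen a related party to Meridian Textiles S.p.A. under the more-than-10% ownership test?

By sibling attribution (R3), Dana Olsen is treated as also owning Tobias Olsen's interest in Copperline Shipping BV, giving 35% + 19% = 54%.
By sibling attribution (R3), Dana Olsen is treated as owning Tobias Olsen's 25% interest in Granite Ventures LLC.
By sibling attribution (R3), Dana Olsen is treated as owning Tobias Olsen's 11% interest in Meridian Textiles S.p.A.
Chain via Copperline Shipping BV → Ridgefield Capital LLC → Highfield Mining NL (R1): 54% × 47% × 75% × 13% = 2.47455% of Meridian Textiles S.p.A.
Chain via Granite Ventures LLC → Harbor Foods Inc. → Fairlane Services GmbH (R1): 25% × 69% × 42% × 66% = 4.7817% of Meridian Textiles S.p.A.
Direct interest in Meridian Textiles S.p.A: 11%.
Aggregating (R2): 2.47455% + 4.7817% + 11% = 18.25625%.
18.25625% exceeds the 10% threshold, so Dana is a related party to Meridian Textiles S.p.A.

Yes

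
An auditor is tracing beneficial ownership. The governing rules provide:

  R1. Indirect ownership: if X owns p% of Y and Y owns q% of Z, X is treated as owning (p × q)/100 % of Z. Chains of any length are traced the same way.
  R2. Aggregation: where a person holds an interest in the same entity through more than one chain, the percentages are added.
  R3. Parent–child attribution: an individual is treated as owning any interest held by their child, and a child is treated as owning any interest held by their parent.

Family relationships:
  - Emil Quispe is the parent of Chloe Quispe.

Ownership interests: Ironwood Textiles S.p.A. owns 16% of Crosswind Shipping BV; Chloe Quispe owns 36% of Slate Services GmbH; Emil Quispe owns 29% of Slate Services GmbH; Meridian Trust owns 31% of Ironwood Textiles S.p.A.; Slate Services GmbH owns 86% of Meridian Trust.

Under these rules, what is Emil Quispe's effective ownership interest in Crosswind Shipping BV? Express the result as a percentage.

By parent–child attribution (R3), Emil Quispe is treated as also owning Chloe Quispe's interest in Slate Services GmbH, giving 29% + 36% = 65%.
Chain via Slate Services GmbH → Meridian Trust → Ironwood Textiles S.p.A. (R1): 65% × 86% × 31% × 16% = 2.77264% of Crosswind Shipping BV.

2.77264%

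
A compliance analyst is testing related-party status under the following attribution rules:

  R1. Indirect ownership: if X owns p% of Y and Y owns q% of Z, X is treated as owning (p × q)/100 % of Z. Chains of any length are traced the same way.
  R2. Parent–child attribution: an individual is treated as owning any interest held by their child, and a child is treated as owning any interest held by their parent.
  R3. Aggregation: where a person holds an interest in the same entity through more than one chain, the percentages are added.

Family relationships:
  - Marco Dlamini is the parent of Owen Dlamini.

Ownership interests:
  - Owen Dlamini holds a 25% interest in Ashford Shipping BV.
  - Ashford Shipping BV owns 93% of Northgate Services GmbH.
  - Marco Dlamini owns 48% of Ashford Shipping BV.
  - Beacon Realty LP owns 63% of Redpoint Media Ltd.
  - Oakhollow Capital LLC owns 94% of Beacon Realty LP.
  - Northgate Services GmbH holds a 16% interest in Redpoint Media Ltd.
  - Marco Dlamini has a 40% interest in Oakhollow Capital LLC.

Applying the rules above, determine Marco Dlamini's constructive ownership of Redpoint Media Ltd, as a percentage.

34.5504%

By parent–child attribution (R2), Marco Dlamini is treated as also owning Owen Dlamini's interest in Ashford Shipping BV, giving 48% + 25% = 73%.
Chain via Oakhollow Capital LLC → Beacon Realty LP (R1): 40% × 94% × 63% = 23.688% of Redpoint Media Ltd.
Chain via Ashford Shipping BV → Northgate Services GmbH (R1): 73% × 93% × 16% = 10.8624% of Redpoint Media Ltd.
Aggregating (R3): 23.688% + 10.8624% = 34.5504%.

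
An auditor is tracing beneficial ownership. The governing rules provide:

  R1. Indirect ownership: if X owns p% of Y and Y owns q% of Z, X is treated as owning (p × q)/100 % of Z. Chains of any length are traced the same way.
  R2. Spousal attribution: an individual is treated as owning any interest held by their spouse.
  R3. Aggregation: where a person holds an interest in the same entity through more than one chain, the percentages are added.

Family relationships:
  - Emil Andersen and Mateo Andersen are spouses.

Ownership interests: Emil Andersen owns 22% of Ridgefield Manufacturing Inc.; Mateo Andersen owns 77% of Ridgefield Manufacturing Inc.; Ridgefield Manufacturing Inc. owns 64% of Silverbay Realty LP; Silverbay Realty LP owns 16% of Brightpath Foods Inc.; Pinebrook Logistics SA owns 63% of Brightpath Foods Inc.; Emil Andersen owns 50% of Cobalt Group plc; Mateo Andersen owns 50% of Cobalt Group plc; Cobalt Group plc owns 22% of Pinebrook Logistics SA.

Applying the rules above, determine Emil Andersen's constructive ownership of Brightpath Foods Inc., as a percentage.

23.9976%

By spousal attribution (R2), Emil Andersen is treated as also owning Mateo Andersen's interest in Cobalt Group plc, giving 50% + 50% = 100%.
By spousal attribution (R2), Emil Andersen is treated as also owning Mateo Andersen's interest in Ridgefield Manufacturing Inc, giving 22% + 77% = 99%.
Chain via Cobalt Group plc → Pinebrook Logistics SA (R1): 100% × 22% × 63% = 13.86% of Brightpath Foods Inc.
Chain via Ridgefield Manufacturing Inc. → Silverbay Realty LP (R1): 99% × 64% × 16% = 10.1376% of Brightpath Foods Inc.
Aggregating (R3): 13.86% + 10.1376% = 23.9976%.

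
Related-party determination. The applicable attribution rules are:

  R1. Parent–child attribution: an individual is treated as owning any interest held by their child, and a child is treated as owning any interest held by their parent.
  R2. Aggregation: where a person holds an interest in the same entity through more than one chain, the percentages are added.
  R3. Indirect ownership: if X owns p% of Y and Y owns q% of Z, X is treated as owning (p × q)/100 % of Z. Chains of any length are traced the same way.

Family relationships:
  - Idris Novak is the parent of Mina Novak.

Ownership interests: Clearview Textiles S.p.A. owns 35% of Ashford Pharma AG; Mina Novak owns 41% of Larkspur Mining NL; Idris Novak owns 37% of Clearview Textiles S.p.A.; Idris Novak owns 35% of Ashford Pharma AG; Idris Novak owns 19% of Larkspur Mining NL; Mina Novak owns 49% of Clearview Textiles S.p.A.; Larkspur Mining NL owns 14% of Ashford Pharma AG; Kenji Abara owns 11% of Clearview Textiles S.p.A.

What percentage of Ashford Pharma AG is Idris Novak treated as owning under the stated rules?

73.5%

By parent–child attribution (R1), Idris Novak is treated as also owning Mina Novak's interest in Clearview Textiles S.p.A, giving 37% + 49% = 86%.
By parent–child attribution (R1), Idris Novak is treated as also owning Mina Novak's interest in Larkspur Mining NL, giving 19% + 41% = 60%.
Chain via Clearview Textiles S.p.A. (R3): 86% × 35% = 30.1% of Ashford Pharma AG.
Chain via Larkspur Mining NL (R3): 60% × 14% = 8.4% of Ashford Pharma AG.
Direct interest in Ashford Pharma AG: 35%.
Aggregating (R2): 30.1% + 8.4% + 35% = 73.5%.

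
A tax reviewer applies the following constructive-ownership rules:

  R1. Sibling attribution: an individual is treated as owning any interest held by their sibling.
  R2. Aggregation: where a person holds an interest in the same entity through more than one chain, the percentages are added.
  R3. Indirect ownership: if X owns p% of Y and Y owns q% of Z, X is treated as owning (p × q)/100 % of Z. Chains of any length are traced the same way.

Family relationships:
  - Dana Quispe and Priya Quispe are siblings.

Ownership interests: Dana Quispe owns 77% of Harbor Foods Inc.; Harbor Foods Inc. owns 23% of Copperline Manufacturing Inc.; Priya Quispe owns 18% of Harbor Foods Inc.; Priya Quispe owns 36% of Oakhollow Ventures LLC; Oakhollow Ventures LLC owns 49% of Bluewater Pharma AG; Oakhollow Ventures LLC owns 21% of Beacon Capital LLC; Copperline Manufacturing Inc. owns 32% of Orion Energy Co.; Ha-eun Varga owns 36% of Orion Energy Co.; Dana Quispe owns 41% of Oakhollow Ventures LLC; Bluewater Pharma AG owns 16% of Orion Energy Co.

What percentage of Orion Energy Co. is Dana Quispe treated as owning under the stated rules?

13.0288%

By sibling attribution (R1), Dana Quispe is treated as also owning Priya Quispe's interest in Oakhollow Ventures LLC, giving 41% + 36% = 77%.
By sibling attribution (R1), Dana Quispe is treated as also owning Priya Quispe's interest in Harbor Foods Inc, giving 77% + 18% = 95%.
Chain via Oakhollow Ventures LLC → Bluewater Pharma AG (R3): 77% × 49% × 16% = 6.0368% of Orion Energy Co.
Chain via Harbor Foods Inc. → Copperline Manufacturing Inc. (R3): 95% × 23% × 32% = 6.992% of Orion Energy Co.
Aggregating (R2): 6.0368% + 6.992% = 13.0288%.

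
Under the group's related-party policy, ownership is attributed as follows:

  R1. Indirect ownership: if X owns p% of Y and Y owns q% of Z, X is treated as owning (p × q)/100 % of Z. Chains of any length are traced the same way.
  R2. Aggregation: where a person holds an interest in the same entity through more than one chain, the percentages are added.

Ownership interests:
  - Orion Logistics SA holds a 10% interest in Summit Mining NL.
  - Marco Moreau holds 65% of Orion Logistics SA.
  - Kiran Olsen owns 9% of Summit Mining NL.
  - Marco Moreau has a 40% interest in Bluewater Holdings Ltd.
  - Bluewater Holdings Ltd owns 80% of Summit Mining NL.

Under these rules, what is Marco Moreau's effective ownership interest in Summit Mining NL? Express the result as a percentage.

38.5%

Chain via Orion Logistics SA (R1): 65% × 10% = 6.5% of Summit Mining NL.
Chain via Bluewater Holdings Ltd (R1): 40% × 80% = 32% of Summit Mining NL.
Aggregating (R2): 6.5% + 32% = 38.5%.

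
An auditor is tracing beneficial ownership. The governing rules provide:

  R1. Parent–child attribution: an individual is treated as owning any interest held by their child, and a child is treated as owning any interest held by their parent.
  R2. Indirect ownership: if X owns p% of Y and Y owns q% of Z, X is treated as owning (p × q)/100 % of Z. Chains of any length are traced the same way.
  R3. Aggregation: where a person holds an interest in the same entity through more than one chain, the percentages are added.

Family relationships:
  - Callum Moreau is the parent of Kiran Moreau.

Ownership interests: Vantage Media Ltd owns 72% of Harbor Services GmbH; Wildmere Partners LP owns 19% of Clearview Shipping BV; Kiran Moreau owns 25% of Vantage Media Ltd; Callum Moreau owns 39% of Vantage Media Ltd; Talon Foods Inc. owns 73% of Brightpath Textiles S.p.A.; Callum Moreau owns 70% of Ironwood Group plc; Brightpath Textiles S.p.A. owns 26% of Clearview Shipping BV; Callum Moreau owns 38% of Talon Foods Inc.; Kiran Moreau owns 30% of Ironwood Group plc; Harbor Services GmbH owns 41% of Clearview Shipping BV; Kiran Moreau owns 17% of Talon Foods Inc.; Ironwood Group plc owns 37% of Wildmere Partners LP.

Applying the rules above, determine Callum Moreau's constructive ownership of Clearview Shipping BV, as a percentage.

36.3618%

By parent–child attribution (R1), Callum Moreau is treated as also owning Kiran Moreau's interest in Vantage Media Ltd, giving 39% + 25% = 64%.
By parent–child attribution (R1), Callum Moreau is treated as also owning Kiran Moreau's interest in Talon Foods Inc, giving 38% + 17% = 55%.
By parent–child attribution (R1), Callum Moreau is treated as also owning Kiran Moreau's interest in Ironwood Group plc, giving 70% + 30% = 100%.
Chain via Vantage Media Ltd → Harbor Services GmbH (R2): 64% × 72% × 41% = 18.8928% of Clearview Shipping BV.
Chain via Talon Foods Inc. → Brightpath Textiles S.p.A. (R2): 55% × 73% × 26% = 10.439% of Clearview Shipping BV.
Chain via Ironwood Group plc → Wildmere Partners LP (R2): 100% × 37% × 19% = 7.03% of Clearview Shipping BV.
Aggregating (R3): 18.8928% + 10.439% + 7.03% = 36.3618%.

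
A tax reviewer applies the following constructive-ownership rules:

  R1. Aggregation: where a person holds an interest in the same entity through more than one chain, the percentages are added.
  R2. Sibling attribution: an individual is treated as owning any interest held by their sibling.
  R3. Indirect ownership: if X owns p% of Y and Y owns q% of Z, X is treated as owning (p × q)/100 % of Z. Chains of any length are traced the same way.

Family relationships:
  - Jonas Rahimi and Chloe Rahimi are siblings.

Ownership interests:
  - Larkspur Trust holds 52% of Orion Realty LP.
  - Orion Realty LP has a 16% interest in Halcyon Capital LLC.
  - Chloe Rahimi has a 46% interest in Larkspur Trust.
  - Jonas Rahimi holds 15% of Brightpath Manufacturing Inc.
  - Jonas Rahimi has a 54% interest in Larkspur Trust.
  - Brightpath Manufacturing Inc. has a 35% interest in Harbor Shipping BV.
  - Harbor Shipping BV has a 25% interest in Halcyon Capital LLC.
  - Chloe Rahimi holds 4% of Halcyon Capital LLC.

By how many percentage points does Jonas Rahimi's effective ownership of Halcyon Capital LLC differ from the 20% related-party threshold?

6.3675

By sibling attribution (R2), Jonas Rahimi is treated as also owning Chloe Rahimi's interest in Larkspur Trust, giving 54% + 46% = 100%.
By sibling attribution (R2), Jonas Rahimi is treated as owning Chloe Rahimi's 4% interest in Halcyon Capital LLC.
Chain via Brightpath Manufacturing Inc. → Harbor Shipping BV (R3): 15% × 35% × 25% = 1.3125% of Halcyon Capital LLC.
Chain via Larkspur Trust → Orion Realty LP (R3): 100% × 52% × 16% = 8.32% of Halcyon Capital LLC.
Direct interest in Halcyon Capital LLC: 4%.
Aggregating (R1): 1.3125% + 8.32% + 4% = 13.6325%.
13.6325% falls short of the 20% threshold by 6.3675 percentage points.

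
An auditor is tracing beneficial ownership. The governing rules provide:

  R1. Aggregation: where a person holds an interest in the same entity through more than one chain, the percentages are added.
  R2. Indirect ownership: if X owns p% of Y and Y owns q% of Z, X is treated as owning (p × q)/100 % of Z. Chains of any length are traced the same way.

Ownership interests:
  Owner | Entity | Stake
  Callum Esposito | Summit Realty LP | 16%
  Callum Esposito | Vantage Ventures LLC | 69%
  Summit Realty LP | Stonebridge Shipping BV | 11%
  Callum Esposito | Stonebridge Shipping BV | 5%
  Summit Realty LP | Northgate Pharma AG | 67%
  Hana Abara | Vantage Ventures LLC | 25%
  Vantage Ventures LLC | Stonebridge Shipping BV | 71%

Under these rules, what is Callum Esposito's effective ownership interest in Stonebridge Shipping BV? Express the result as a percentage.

55.75%

Chain via Summit Realty LP (R2): 16% × 11% = 1.76% of Stonebridge Shipping BV.
Chain via Vantage Ventures LLC (R2): 69% × 71% = 48.99% of Stonebridge Shipping BV.
Direct interest in Stonebridge Shipping BV: 5%.
Aggregating (R1): 1.76% + 48.99% + 5% = 55.75%.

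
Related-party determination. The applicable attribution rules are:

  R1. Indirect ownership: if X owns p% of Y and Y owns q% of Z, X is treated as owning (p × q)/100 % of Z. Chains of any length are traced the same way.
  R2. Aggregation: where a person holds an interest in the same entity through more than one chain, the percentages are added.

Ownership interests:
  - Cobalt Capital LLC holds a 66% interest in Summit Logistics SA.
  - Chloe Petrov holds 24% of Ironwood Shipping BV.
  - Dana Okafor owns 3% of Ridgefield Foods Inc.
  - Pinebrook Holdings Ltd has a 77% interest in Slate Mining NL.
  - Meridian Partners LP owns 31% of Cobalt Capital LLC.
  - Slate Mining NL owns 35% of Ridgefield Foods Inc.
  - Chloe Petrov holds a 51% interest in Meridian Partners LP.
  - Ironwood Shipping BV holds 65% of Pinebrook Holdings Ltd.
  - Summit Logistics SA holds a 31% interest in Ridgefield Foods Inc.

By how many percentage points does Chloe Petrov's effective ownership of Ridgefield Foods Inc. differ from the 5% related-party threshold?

2.438926

Chain via Meridian Partners LP → Cobalt Capital LLC → Summit Logistics SA (R1): 51% × 31% × 66% × 31% = 3.234726% of Ridgefield Foods Inc.
Chain via Ironwood Shipping BV → Pinebrook Holdings Ltd → Slate Mining NL (R1): 24% × 65% × 77% × 35% = 4.2042% of Ridgefield Foods Inc.
Aggregating (R2): 3.234726% + 4.2042% = 7.438926%.
7.438926% exceeds the 5% threshold by 2.438926 percentage points.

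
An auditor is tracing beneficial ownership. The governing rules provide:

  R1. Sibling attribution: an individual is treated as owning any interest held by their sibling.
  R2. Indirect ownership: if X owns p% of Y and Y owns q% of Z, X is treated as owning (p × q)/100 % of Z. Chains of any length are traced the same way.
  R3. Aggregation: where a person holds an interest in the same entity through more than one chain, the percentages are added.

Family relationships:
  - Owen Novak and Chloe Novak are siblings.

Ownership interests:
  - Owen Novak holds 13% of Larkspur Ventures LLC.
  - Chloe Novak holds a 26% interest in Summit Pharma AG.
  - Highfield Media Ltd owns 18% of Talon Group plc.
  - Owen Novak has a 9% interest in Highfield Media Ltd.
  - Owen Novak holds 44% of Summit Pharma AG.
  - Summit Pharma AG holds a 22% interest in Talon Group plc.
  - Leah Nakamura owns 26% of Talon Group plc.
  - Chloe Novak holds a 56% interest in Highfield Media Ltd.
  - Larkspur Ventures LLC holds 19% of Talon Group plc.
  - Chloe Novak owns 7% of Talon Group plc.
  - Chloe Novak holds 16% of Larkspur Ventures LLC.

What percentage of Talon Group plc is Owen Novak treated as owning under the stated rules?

39.61%

By sibling attribution (R1), Owen Novak is treated as also owning Chloe Novak's interest in Larkspur Ventures LLC, giving 13% + 16% = 29%.
By sibling attribution (R1), Owen Novak is treated as also owning Chloe Novak's interest in Highfield Media Ltd, giving 9% + 56% = 65%.
By sibling attribution (R1), Owen Novak is treated as also owning Chloe Novak's interest in Summit Pharma AG, giving 44% + 26% = 70%.
By sibling attribution (R1), Owen Novak is treated as owning Chloe Novak's 7% interest in Talon Group plc.
Chain via Larkspur Ventures LLC (R2): 29% × 19% = 5.51% of Talon Group plc.
Chain via Highfield Media Ltd (R2): 65% × 18% = 11.7% of Talon Group plc.
Chain via Summit Pharma AG (R2): 70% × 22% = 15.4% of Talon Group plc.
Direct interest in Talon Group plc: 7%.
Aggregating (R3): 5.51% + 11.7% + 15.4% + 7% = 39.61%.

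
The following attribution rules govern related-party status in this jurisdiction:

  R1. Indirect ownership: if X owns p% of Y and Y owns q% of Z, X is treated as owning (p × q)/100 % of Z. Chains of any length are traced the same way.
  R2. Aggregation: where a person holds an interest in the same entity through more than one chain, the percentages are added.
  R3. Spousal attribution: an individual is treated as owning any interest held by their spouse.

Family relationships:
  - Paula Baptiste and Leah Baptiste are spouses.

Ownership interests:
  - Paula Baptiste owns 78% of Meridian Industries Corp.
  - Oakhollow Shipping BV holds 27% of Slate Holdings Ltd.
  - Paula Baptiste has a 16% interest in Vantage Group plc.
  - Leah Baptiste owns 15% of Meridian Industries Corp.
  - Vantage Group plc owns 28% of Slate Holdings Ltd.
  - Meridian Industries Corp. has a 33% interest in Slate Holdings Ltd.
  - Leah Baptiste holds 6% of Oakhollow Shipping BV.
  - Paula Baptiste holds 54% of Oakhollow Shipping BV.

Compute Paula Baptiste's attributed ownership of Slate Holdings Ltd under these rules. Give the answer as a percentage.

51.37%

By spousal attribution (R3), Paula Baptiste is treated as also owning Leah Baptiste's interest in Meridian Industries Corp, giving 78% + 15% = 93%.
By spousal attribution (R3), Paula Baptiste is treated as also owning Leah Baptiste's interest in Oakhollow Shipping BV, giving 54% + 6% = 60%.
Chain via Meridian Industries Corp. (R1): 93% × 33% = 30.69% of Slate Holdings Ltd.
Chain via Oakhollow Shipping BV (R1): 60% × 27% = 16.2% of Slate Holdings Ltd.
Chain via Vantage Group plc (R1): 16% × 28% = 4.48% of Slate Holdings Ltd.
Aggregating (R2): 30.69% + 16.2% + 4.48% = 51.37%.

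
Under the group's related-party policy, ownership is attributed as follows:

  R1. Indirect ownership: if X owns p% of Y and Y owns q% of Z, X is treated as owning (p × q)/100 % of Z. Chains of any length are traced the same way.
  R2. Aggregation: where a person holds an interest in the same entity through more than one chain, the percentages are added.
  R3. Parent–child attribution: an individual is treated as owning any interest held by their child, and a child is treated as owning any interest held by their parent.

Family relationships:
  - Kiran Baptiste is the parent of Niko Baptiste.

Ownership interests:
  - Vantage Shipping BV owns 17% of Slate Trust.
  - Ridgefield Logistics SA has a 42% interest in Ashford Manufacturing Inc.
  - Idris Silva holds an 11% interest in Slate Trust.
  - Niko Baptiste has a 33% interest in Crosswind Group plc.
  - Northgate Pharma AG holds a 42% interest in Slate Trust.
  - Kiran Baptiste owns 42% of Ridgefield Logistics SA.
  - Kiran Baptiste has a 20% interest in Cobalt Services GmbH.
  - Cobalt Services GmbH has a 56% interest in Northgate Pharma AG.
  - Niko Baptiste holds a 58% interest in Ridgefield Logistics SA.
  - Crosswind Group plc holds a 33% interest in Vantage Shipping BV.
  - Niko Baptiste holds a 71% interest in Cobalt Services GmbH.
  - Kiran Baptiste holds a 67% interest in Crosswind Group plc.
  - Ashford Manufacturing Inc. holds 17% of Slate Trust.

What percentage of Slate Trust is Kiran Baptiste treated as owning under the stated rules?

By parent–child attribution (R3), Kiran Baptiste is treated as also owning Niko Baptiste's interest in Ridgefield Logistics SA, giving 42% + 58% = 100%.
By parent–child attribution (R3), Kiran Baptiste is treated as also owning Niko Baptiste's interest in Cobalt Services GmbH, giving 20% + 71% = 91%.
By parent–child attribution (R3), Kiran Baptiste is treated as also owning Niko Baptiste's interest in Crosswind Group plc, giving 67% + 33% = 100%.
Chain via Ridgefield Logistics SA → Ashford Manufacturing Inc. (R1): 100% × 42% × 17% = 7.14% of Slate Trust.
Chain via Cobalt Services GmbH → Northgate Pharma AG (R1): 91% × 56% × 42% = 21.4032% of Slate Trust.
Chain via Crosswind Group plc → Vantage Shipping BV (R1): 100% × 33% × 17% = 5.61% of Slate Trust.
Aggregating (R2): 7.14% + 21.4032% + 5.61% = 34.1532%.

34.1532%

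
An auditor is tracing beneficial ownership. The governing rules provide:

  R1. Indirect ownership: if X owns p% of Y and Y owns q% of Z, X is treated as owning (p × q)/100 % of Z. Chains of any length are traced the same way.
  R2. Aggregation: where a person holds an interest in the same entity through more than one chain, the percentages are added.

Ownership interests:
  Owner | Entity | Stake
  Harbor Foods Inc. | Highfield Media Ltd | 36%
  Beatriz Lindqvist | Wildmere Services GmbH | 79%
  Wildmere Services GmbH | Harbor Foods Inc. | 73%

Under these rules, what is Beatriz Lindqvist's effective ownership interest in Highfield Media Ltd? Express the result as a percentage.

Chain via Wildmere Services GmbH → Harbor Foods Inc. (R1): 79% × 73% × 36% = 20.7612% of Highfield Media Ltd.

20.7612%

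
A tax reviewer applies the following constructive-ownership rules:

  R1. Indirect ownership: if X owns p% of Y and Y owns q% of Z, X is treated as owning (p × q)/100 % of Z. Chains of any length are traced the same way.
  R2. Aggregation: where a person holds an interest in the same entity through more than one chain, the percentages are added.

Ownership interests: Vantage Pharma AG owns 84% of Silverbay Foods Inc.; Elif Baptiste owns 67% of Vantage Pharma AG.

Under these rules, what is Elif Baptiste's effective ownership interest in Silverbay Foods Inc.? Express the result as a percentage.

56.28%

Chain via Vantage Pharma AG (R1): 67% × 84% = 56.28% of Silverbay Foods Inc.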